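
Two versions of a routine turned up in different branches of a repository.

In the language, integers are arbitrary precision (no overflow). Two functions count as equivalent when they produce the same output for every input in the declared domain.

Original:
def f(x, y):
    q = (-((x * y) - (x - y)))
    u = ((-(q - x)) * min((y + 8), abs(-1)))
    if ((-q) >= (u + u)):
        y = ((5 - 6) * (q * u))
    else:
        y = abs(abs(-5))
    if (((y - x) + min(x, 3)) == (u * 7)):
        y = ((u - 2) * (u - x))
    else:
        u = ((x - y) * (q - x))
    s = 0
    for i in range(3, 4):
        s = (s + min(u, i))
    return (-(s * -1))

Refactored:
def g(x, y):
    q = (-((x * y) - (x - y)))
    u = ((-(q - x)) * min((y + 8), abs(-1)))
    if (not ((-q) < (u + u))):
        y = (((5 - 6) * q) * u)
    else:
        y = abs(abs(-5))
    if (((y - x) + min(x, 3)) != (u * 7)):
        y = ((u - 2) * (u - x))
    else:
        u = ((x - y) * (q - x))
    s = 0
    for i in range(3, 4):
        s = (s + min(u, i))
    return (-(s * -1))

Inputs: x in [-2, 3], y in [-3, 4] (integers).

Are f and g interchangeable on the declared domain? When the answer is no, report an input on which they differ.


Take x=-2, y=-2.
f: q = -4; u = 2; ((-q) >= (u + u)) -> true; y = 8; (((y - x) + min(x, 3)) == (u * 7)) -> false; u = 20; s = 0; [i=3]; s = 3; return 3
g: q = -4; u = 2; (not ((-q) < (u + u))) -> true; y = 8; (((y - x) + min(x, 3)) != (u * 7)) -> true; y = 0; s = 0; [i=3]; s = 2; return 2
3 != 2, so the rewrite changes behavior.
verdict: not equivalent; witness: x=-2, y=-2


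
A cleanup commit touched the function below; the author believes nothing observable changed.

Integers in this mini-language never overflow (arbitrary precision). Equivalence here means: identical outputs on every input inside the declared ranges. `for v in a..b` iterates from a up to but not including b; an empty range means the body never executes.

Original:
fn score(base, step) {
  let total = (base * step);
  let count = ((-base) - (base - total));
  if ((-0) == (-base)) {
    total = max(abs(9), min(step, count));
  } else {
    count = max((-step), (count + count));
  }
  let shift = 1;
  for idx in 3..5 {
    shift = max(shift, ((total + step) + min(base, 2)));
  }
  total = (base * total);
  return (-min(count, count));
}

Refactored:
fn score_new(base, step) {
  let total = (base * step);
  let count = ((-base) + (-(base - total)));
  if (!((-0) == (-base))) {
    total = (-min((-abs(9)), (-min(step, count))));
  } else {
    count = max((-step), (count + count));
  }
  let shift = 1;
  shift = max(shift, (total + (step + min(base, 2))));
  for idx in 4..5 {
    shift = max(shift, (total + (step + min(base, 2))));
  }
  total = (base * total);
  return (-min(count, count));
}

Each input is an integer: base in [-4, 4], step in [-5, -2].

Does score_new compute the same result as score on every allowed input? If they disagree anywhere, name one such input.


The rewrite breaks on base=-4, step=-5, where the results are -56 and -28.
score: total := 20 | count := 28 | ((-0) == (-base)): false | count := 56 | shift := 1 | iter idx=3: | shift := 11 | iter idx=4: | shift := 11 | total := -80 | result -56
score_new: total := 20 | count := 28 | (!((-0) == (-base))): true | total := 9 | shift := 1 | shift := 1 | iter idx=4: | shift := 1 | total := -36 | result -28
verdict: not equivalent; witness: base=-4, step=-5


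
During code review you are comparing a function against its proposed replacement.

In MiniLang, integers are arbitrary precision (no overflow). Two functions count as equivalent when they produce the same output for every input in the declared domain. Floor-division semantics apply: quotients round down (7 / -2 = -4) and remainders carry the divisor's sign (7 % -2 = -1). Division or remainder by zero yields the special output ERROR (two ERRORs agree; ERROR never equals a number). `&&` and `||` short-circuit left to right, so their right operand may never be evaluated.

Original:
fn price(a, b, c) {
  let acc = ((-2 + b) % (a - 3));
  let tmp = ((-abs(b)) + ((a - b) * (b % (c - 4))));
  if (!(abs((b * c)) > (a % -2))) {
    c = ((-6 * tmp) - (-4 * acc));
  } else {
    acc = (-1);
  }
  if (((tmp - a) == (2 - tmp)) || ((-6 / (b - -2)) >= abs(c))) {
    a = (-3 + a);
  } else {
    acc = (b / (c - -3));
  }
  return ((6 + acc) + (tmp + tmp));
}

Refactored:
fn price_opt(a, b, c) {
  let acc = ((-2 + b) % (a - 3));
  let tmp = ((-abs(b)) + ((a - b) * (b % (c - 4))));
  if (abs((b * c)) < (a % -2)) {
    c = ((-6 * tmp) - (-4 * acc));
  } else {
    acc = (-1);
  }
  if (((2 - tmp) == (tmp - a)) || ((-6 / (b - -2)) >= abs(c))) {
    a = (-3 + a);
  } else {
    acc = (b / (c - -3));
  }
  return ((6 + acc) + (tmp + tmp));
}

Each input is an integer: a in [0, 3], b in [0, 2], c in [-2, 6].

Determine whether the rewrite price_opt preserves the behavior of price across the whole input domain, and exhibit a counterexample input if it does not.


Consider the input a=0, b=1, c=0.
price: acc becomes -1; next tmp becomes 2; next (!(abs((b * c)) > (a % -2))) evaluates to true; next c becomes -16; next (((tmp - a) == (2 - tmp)) || ((-6 / (b - -2)) >= abs(c))) evaluates to false; next acc becomes -1; next final value 9
price_opt: acc becomes -1; next tmp becomes 2; next (abs((b * c)) < (a % -2)) evaluates to false; next acc becomes -1; next (((2 - tmp) == (tmp - a)) || ((-6 / (b - -2)) >= abs(c))) evaluates to false; next acc becomes 0; next final value 10
9 against 10: the behavior changed.
verdict: not equivalent; witness: a=0, b=1, c=0


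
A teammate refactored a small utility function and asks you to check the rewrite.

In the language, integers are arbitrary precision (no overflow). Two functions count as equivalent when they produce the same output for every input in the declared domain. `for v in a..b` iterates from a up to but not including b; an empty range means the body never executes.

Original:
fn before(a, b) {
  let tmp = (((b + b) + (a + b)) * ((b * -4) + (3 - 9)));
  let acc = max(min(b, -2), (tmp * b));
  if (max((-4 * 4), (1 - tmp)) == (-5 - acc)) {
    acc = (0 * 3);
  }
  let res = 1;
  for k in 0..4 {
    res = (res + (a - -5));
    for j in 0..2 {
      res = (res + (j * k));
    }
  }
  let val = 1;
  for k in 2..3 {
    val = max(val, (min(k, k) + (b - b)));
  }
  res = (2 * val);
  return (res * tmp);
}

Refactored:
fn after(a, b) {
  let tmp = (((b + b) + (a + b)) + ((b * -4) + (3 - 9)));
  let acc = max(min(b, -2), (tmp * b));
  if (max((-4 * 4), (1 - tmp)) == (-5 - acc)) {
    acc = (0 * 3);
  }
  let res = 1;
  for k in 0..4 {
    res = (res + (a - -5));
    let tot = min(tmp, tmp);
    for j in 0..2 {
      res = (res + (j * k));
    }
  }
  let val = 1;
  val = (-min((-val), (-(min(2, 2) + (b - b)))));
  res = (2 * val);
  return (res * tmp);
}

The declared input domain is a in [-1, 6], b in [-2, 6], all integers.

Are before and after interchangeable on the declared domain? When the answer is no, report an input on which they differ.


These are not equivalent — on a=-1, b=-2 the outputs split (-56 vs -20).
before: tmp := -14 | acc := 28 | (max((-4 * 4), (1 - tmp)) == (-5 - acc)): false | res := 1 | iter k=0: | res := 5 | iter j=0: | res := 5 | iter j=1: | res := 5 | iter k=1: | res := 9 | iter j=0: | res := 9 | iter j=1: | res := 10 | iter k=2: | res := 14 | iter j=0: | res := 14 | iter j=1: | res := 16 | iter k=3: | res := 20 | iter j=0: | res := 20 | iter j=1: | res := 23 | val := 1 | iter k=2: | val := 2 | res := 4 | result -56
after: tmp := -5 | acc := 10 | (max((-4 * 4), (1 - tmp)) == (-5 - acc)): false | res := 1 | iter k=0: | res := 5 | tot := -5 | iter j=0: | res := 5 | iter j=1: | res := 5 | iter k=1: | res := 9 | tot := -5 | iter j=0: | res := 9 | iter j=1: | res := 10 | iter k=2: | res := 14 | tot := -5 | iter j=0: | res := 14 | iter j=1: | res := 16 | iter k=3: | res := 20 | tot := -5 | iter j=0: | res := 20 | iter j=1: | res := 23 | val := 1 | val := 2 | res := 4 | result -20
verdict: not equivalent; witness: a=-1, b=-2


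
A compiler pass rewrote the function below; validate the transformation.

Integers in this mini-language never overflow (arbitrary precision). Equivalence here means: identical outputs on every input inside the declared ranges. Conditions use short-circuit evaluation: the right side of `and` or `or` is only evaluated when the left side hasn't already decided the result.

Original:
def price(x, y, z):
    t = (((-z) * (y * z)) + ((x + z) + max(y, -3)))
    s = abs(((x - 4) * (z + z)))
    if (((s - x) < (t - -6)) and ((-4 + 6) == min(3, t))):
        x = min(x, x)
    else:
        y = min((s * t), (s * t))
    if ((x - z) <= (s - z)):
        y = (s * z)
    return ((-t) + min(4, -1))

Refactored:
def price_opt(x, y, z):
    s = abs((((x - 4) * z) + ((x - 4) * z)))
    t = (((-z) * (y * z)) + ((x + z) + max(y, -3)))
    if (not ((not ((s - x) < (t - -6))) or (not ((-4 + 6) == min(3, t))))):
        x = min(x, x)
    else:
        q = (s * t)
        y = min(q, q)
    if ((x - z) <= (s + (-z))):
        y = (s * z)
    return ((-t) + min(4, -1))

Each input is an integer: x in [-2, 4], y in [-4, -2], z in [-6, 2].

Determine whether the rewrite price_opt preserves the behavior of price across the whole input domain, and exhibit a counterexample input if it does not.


Differences: arithmetic usage differs; also constant usage differs; also statement counts differ; also boolean connective usage differs; also local variable names differ — yet all 189 inputs agree.
verdict: equivalent


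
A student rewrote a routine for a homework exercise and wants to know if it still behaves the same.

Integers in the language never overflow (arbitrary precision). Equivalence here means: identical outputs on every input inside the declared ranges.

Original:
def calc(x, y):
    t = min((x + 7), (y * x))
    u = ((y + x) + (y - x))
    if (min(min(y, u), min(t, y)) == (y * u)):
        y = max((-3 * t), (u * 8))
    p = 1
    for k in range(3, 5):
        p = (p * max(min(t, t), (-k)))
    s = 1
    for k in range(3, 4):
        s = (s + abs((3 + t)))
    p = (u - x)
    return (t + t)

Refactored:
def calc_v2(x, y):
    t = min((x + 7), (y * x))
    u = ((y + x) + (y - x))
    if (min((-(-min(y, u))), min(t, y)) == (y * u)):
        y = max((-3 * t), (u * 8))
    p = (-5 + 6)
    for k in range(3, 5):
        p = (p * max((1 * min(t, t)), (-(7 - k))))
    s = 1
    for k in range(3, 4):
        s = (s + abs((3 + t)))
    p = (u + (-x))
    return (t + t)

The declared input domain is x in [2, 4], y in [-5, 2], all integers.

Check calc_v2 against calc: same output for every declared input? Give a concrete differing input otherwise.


Changes here: arithmetic usage differs; also constant usage differs; the full 24-point sweep finds no disagreement.
verdict: equivalent


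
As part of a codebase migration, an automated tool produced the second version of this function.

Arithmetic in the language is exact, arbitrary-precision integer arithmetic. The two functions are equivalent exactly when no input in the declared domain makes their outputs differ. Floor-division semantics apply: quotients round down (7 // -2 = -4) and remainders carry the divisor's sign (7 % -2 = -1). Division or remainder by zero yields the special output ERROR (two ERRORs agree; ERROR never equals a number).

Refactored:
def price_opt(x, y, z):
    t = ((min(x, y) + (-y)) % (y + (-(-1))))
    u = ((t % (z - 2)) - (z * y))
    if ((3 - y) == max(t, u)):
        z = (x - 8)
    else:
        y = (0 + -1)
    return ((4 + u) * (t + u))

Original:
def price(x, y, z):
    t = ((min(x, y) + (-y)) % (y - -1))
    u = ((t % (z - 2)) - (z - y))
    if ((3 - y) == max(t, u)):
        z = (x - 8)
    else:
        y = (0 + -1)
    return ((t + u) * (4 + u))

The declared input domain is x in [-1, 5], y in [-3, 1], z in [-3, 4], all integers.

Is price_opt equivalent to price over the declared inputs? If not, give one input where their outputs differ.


Input x=-1, y=-3, z=-3: 0 from price versus 45 from price_opt.
verdict: not equivalent; witness: x=-1, y=-3, z=-3


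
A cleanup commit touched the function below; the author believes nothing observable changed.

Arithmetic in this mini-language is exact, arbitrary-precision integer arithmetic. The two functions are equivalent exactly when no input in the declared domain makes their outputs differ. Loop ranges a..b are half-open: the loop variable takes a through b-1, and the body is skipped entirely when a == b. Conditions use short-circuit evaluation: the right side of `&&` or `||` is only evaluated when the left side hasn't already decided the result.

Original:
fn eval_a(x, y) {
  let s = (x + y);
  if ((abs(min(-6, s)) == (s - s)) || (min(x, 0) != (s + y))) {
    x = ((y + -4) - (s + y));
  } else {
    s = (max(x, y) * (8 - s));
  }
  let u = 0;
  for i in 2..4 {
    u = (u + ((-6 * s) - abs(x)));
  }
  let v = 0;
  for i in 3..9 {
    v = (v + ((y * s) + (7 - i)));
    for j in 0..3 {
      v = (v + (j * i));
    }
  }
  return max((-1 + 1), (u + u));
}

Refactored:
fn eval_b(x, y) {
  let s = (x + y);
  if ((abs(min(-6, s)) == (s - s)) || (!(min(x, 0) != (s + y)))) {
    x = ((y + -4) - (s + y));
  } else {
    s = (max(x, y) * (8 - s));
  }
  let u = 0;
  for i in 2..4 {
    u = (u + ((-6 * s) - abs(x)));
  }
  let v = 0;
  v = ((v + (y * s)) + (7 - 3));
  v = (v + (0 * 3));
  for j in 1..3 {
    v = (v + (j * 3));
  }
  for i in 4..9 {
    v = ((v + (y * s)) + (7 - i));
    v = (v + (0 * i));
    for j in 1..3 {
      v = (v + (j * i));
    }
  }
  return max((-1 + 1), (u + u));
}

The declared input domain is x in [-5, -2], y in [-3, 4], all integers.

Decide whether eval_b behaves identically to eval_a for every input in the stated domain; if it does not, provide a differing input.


At x=-5, y=-3: eval_a gives 176, eval_b gives 1132.
verdict: not equivalent; witness: x=-5, y=-3


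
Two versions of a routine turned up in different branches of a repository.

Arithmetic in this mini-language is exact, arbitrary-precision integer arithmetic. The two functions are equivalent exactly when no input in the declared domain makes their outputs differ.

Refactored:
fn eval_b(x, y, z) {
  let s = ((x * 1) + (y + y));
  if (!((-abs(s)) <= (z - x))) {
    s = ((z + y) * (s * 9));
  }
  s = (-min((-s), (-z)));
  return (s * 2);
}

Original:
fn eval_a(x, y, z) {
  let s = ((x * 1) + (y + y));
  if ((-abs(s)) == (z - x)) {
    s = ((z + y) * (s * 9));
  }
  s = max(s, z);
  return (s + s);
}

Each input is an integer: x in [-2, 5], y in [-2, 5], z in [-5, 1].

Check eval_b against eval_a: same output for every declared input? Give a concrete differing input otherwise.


There is a counterexample at x=-2, y=0, z=-5: -4 on one side, 180 on the other.
eval_a: s := -2 | ((-abs(s)) == (z - x)): false | s := -2 | result -4
eval_b: s := -2 | (!((-abs(s)) <= (z - x))): true | s := 90 | s := 90 | result 180
verdict: not equivalent; witness: x=-2, y=0, z=-5


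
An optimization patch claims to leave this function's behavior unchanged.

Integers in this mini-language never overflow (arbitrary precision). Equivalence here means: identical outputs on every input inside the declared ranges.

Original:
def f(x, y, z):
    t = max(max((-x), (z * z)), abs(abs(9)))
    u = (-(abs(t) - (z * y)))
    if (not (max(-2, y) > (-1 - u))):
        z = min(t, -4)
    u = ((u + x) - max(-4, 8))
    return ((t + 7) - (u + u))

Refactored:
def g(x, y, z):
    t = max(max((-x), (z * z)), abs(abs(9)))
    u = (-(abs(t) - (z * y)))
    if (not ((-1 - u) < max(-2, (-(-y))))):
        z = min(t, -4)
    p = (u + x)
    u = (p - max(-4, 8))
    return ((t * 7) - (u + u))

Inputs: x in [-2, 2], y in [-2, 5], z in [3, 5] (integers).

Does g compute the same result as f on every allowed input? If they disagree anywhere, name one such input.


These are not equivalent — on x=-2, y=-2, z=3 the outputs split (66 vs 113).
f: t = 9; u = -15; (not (max(-2, y) > (-1 - u))) -> true; z = -4; u = -25; return 66
g: t = 9; u = -15; (not ((-1 - u) < max(-2, (-(-y))))) -> true; z = -4; p = -17; u = -25; return 113
verdict: not equivalent; witness: x=-2, y=-2, z=3


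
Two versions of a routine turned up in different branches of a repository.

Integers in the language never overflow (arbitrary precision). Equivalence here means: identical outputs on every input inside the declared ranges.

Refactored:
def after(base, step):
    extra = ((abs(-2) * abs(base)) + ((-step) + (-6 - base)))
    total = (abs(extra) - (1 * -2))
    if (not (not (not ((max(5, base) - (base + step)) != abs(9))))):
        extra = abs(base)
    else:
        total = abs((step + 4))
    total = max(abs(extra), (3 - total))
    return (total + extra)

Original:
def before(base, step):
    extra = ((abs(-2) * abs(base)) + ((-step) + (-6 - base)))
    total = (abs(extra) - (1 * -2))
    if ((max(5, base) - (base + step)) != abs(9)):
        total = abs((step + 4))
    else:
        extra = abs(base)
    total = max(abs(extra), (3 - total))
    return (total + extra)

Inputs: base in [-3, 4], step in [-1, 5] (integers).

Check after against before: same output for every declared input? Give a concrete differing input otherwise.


Comparing the listings, the differences include: boolean connective usage differs.
Spot check at base=-2, step=1 — before: extra := -1 | total := 3 | ((max(5, base) - (base + step)) != abs(9)): true | total := 5 | total := 1 | result 0. after: extra := -1 | total := 3 | (not (not (not ((max(5, base) - (base + step)) != abs(9))))): false | total := 5 | total := 1 | result 0. Both give 0.
Checked all 56 inputs in the declared domain: the outputs agree on every one.
verdict: equivalent


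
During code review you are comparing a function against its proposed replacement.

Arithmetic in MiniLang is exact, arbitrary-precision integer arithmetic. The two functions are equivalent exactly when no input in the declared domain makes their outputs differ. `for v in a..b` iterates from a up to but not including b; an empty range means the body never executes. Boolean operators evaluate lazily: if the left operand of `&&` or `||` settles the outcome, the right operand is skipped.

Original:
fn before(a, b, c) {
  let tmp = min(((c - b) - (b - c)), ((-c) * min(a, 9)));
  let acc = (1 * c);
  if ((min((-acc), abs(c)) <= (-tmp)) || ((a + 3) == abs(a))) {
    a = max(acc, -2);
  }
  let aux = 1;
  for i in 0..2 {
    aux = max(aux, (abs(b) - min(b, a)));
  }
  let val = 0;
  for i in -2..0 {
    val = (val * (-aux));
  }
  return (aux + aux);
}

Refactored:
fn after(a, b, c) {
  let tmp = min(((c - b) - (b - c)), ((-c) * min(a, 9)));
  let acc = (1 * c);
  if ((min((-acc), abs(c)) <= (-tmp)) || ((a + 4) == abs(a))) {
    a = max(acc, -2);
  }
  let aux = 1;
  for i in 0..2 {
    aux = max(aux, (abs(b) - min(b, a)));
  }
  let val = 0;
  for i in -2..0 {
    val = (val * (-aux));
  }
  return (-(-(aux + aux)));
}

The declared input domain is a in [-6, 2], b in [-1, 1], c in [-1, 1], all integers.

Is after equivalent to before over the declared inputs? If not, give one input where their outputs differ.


Not equivalent: a=-2, b=-1, c=1 separates them (6 vs 4).
before: tmp := 2 | acc := 1 | ((min((-acc), abs(c)) <= (-tmp)) || ((a + 3) == abs(a))): false | aux := 1 | iter i=0: | aux := 3 | iter i=1: | aux := 3 | val := 0 | iter i=-2: | val := 0 | iter i=-1: | val := 0 | result 6
after: tmp := 2 | acc := 1 | ((min((-acc), abs(c)) <= (-tmp)) || ((a + 4) == abs(a))): true | a := 1 | aux := 1 | iter i=0: | aux := 2 | iter i=1: | aux := 2 | val := 0 | iter i=-2: | val := 0 | iter i=-1: | val := 0 | result 4
verdict: not equivalent; witness: a=-2, b=-1, c=1


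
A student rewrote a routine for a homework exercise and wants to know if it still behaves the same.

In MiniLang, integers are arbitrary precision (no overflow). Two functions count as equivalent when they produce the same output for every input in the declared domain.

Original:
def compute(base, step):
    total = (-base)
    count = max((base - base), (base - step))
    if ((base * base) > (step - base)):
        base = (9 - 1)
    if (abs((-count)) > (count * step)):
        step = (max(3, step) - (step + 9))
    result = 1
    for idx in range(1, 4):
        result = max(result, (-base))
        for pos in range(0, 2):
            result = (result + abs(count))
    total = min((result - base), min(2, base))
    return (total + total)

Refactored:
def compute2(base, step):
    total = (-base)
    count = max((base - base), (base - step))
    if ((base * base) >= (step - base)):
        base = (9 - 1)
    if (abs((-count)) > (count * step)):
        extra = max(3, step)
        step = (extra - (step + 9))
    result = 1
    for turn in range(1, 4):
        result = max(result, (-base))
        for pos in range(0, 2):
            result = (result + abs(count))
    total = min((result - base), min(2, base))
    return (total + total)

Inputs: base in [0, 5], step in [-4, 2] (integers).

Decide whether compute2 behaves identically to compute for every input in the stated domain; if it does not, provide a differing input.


Take base=0, step=0.
compute: total = 0; count = 0; ((base * base) > (step - base)) -> false; (abs((-count)) > (count * step)) -> false; result = 1; [idx=1]; result = 1; [pos=0]; result = 1; [pos=1]; result = 1; [idx=2]; result = 1; [pos=0]; result = 1; [pos=1]; result = 1; [idx=3]; result = 1; [pos=0]; result = 1; [pos=1]; result = 1; total = 0; return 0
compute2: total = 0; count = 0; ((base * base) >= (step - base)) -> true; base = 8; (abs((-count)) > (count * step)) -> false; result = 1; [turn=1]; result = 1; [pos=0]; result = 1; [pos=1]; result = 1; [turn=2]; result = 1; [pos=0]; result = 1; [pos=1]; result = 1; [turn=3]; result = 1; [pos=0]; result = 1; [pos=1]; result = 1; total = -7; return -14
0 != -14, so the rewrite changes behavior.
verdict: not equivalent; witness: base=0, step=0


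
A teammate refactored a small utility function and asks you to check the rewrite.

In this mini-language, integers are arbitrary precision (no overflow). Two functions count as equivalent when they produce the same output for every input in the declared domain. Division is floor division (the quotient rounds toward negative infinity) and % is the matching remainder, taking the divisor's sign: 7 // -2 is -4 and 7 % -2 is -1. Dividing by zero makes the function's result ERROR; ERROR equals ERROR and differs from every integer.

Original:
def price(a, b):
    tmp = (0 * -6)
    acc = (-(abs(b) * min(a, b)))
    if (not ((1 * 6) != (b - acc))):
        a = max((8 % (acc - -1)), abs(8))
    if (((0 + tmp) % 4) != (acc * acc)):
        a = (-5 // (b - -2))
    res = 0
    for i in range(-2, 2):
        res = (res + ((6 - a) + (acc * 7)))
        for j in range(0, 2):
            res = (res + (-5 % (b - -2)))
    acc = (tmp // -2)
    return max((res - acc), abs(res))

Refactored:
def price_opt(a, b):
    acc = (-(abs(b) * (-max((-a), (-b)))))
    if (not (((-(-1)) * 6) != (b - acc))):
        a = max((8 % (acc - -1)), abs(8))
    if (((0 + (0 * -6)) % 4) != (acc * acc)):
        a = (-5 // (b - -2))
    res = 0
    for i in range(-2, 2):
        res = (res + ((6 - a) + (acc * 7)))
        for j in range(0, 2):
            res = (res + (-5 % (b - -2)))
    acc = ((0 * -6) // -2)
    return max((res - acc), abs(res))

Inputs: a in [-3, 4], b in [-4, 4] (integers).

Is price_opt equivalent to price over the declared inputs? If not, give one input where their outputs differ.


Reading the diff, among the changes: constant usage differs, local variable names differ, min/max/abs usage differs, statement counts differ, arithmetic usage differs.
Spot check at a=-3, b=1 — price: tmp becomes 0; next acc becomes 3; next (not ((1 * 6) != (b - acc))) evaluates to false; next (((0 + tmp) % 4) != (acc * acc)) evaluates to true; next a becomes -2; next res becomes 0; next at i=-2:; next res becomes 29; next at j=0:; next res becomes 30; next at j=1:; next res becomes 31; next at i=-1:; next res becomes 60; next at j=0:; next res becomes 61; next at j=1:; next res becomes 62; next at i=0:; next res becomes 91; next at j=0:; next res becomes 92; next at j=1:; next res becomes 93; next at i=1:; next res becomes 122; next at j=0:; next res becomes 123; next at j=1:; next res becomes 124; next acc becomes 0; next final value 124. price_opt: acc becomes 3; next (not (((-(-1)) * 6) != (b - acc))) evaluates to false; next (((0 + (0 * -6)) % 4) != (acc * acc)) evaluates to true; next a becomes -2; next res becomes 0; next at i=-2:; next res becomes 29; next at j=0:; next res becomes 30; next at j=1:; next res becomes 31; next at i=-1:; next res becomes 60; next at j=0:; next res becomes 61; next at j=1:; next res becomes 62; next at i=0:; next res becomes 91; next at j=0:; next res becomes 92; next at j=1:; next res becomes 93; next at i=1:; next res becomes 122; next at j=0:; next res becomes 123; next at j=1:; next res becomes 124; next acc becomes 0; next final value 124. Both give 124.
Checked all 72 inputs in the declared domain: the outputs agree on every one.
verdict: equivalent


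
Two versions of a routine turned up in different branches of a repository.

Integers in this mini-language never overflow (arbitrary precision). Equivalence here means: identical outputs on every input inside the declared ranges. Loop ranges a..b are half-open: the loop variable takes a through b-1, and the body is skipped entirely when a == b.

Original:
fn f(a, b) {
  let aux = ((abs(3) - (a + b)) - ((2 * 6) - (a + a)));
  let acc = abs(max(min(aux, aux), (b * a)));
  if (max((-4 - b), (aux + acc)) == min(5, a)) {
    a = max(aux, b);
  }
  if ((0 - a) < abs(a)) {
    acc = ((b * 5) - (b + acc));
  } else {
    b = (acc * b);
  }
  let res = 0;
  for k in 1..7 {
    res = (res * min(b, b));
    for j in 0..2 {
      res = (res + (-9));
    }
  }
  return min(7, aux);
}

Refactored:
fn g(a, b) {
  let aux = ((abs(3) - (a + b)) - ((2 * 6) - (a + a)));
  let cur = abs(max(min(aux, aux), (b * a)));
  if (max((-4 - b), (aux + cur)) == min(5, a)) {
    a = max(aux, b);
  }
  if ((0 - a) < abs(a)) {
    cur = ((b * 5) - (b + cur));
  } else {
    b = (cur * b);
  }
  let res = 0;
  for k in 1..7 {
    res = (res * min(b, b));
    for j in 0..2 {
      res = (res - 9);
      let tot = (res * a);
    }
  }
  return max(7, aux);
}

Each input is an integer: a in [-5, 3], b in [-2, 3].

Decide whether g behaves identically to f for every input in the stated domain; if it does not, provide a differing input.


At a=-5, b=-2: f gives -12, g gives 7.
verdict: not equivalent; witness: a=-5, b=-2


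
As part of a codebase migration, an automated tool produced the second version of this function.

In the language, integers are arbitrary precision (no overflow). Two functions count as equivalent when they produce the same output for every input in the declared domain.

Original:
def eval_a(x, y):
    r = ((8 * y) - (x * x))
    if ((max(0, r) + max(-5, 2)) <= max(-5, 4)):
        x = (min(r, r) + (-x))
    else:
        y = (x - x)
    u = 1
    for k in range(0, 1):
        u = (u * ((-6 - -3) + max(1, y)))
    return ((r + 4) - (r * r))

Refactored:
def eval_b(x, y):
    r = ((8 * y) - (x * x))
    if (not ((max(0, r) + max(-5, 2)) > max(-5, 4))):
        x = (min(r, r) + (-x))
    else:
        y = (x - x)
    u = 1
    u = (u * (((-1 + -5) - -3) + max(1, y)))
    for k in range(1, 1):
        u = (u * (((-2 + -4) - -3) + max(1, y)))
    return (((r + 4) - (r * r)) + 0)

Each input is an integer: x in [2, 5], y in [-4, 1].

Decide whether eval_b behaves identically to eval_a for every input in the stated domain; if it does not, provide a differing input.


Reading the diff, among the changes: min/max/abs usage differs, arithmetic usage differs, constant usage differs, loop structure differs, comparison usage differs, statement counts differ, boolean connective usage differs.
One worked example (x=4, y=0) — eval_a: r becomes -16; next ((max(0, r) + max(-5, 2)) <= max(-5, 4)) evaluates to true; next x becomes -20; next u becomes 1; next at k=0:; next u becomes -2; next final value -268; eval_b: r becomes -16; next (not ((max(0, r) + max(-5, 2)) > max(-5, 4))) evaluates to true; next x becomes -20; next u becomes 1; next u becomes -2; next k never enters its loop body; next final value -268; agreement on -268.
Every one of the 24 inputs gives matching results.
verdict: equivalent


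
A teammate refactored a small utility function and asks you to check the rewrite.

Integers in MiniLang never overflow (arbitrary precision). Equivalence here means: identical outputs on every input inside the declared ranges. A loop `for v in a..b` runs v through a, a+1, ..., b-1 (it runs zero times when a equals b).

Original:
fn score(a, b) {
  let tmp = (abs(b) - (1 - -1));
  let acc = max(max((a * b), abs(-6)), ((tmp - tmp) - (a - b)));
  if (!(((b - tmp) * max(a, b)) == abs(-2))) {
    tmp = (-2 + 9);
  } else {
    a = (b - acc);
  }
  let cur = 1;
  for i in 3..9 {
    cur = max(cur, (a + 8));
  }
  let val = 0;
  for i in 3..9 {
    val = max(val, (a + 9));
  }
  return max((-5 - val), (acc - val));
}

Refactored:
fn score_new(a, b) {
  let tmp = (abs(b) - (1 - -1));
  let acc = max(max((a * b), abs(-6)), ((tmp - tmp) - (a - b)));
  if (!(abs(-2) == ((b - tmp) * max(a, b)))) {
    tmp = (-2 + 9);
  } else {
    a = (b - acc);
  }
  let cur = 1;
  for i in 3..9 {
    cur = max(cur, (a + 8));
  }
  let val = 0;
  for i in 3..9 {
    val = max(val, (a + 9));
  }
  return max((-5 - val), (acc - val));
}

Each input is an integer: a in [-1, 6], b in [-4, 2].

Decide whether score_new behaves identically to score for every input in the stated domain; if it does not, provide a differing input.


Comparing the listings, the differences include: same computation, different form.
One worked example (a=3, b=-1) — score: tmp = -1; acc = 6; (!(((b - tmp) * max(a, b)) == abs(-2))) -> true; tmp = 7; cur = 1; [i=3]; cur = 11; [i=4]; cur = 11; [i=5]; cur = 11; [i=6]; cur = 11; [i=7]; cur = 11; [i=8]; cur = 11; val = 0; [i=3]; val = 12; [i=4]; val = 12; [i=5]; val = 12; [i=6]; val = 12; [i=7]; val = 12; [i=8]; val = 12; return -6; score_new: tmp = -1; acc = 6; (!(abs(-2) == ((b - tmp) * max(a, b)))) -> true; tmp = 7; cur = 1; [i=3]; cur = 11; [i=4]; cur = 11; [i=5]; cur = 11; [i=6]; cur = 11; [i=7]; cur = 11; [i=8]; cur = 11; val = 0; [i=3]; val = 12; [i=4]; val = 12; [i=5]; val = 12; [i=6]; val = 12; [i=7]; val = 12; [i=8]; val = 12; return -6; agreement on -6.
Every one of the 56 inputs gives matching results.
verdict: equivalent


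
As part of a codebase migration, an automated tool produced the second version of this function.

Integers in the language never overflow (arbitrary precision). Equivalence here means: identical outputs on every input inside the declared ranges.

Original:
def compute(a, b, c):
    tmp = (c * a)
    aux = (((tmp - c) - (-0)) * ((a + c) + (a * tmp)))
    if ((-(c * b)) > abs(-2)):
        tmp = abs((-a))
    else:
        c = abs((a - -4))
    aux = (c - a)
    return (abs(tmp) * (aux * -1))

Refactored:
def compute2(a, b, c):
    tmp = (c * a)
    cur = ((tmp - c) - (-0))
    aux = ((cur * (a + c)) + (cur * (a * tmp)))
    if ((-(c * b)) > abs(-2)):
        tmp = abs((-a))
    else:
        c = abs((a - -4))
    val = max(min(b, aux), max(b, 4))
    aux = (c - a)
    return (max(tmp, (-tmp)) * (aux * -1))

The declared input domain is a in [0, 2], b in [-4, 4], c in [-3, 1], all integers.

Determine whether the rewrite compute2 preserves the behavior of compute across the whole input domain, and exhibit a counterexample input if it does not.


Differences: min/max/abs usage differs; constant usage differs; local variable names differ; arithmetic usage differs; statement counts differ — yet all 135 inputs agree.
verdict: equivalent


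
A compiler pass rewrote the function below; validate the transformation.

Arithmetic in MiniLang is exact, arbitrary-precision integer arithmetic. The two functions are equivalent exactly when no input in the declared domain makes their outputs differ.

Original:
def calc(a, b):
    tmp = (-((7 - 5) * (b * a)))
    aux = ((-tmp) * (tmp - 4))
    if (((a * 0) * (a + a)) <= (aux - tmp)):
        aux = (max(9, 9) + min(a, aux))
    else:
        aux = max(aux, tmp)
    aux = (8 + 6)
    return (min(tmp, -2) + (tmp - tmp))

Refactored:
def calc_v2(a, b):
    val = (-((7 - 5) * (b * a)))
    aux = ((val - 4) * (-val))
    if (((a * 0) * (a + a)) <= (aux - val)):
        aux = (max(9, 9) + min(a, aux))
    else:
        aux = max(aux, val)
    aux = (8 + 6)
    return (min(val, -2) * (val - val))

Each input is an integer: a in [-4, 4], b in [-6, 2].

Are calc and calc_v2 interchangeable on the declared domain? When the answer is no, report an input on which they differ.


There is a counterexample at a=-4, b=-6: -48 on one side, 0 on the other.
calc: tmp = -48; aux = -2496; (((a * 0) * (a + a)) <= (aux - tmp)) -> false; aux = -48; aux = 14; return -48
calc_v2: val = -48; aux = -2496; (((a * 0) * (a + a)) <= (aux - val)) -> false; aux = -48; aux = 14; return 0
verdict: not equivalent; witness: a=-4, b=-6


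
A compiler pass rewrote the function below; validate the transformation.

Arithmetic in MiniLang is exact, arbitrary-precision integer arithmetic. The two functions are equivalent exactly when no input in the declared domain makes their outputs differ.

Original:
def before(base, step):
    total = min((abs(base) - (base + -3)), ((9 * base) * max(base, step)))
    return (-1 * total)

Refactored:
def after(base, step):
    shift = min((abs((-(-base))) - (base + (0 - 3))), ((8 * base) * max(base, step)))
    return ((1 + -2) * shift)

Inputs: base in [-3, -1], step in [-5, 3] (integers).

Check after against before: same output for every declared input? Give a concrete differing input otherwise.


These are not equivalent — on base=-3, step=1 the outputs split (27 vs 24).
before: total := -27 | result 27
after: shift := -24 | result 24
verdict: not equivalent; witness: base=-3, step=1


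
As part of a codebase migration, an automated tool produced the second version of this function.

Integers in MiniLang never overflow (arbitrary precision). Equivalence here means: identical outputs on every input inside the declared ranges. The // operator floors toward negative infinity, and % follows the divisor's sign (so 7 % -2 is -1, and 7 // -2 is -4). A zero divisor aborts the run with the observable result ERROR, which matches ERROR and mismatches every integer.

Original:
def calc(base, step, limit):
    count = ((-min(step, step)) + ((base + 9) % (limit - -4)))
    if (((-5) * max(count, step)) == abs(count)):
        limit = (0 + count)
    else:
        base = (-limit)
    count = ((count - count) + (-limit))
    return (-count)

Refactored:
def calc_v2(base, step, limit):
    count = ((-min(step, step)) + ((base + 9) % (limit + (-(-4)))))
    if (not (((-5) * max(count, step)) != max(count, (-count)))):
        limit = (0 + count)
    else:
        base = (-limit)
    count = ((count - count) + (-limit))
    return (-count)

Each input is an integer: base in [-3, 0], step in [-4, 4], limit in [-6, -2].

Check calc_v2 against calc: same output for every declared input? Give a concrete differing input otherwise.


The two versions differ — the changes include min/max/abs usage differs; also boolean connective usage differs; also arithmetic usage differs; also comparison usage differs.
Spot check at base=-1, step=4, limit=-5 — calc: count := -4 | (((-5) * max(count, step)) == abs(count)): false | base := 5 | count := 5 | result -5. calc_v2: count := -4 | (not (((-5) * max(count, step)) != max(count, (-count)))): false | base := 5 | count := 5 | result -5. Both give -5.
Across all 180 domain points the two functions coincide.
verdict: equivalent


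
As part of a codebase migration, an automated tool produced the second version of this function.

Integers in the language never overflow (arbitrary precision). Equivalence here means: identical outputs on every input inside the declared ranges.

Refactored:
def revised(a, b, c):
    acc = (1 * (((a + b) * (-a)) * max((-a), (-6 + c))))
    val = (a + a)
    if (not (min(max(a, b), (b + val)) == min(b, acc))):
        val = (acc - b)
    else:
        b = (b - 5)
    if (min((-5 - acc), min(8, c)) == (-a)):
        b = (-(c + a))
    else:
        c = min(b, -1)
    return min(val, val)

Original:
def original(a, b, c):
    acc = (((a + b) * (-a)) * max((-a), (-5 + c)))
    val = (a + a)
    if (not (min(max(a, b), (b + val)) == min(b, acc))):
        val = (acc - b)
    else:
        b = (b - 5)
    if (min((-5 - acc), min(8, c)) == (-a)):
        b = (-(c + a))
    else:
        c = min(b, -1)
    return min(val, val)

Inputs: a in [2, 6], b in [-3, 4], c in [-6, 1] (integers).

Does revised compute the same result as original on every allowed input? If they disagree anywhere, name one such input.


There is a counterexample at a=5, b=-3, c=1: 43 on one side, 53 on the other.
original: acc := 40 | val := 10 | (not (min(max(a, b), (b + val)) == min(b, acc))): true | val := 43 | (min((-5 - acc), min(8, c)) == (-a)): false | c := -3 | result 43
revised: acc := 50 | val := 10 | (not (min(max(a, b), (b + val)) == min(b, acc))): true | val := 53 | (min((-5 - acc), min(8, c)) == (-a)): false | c := -3 | result 53
verdict: not equivalent; witness: a=5, b=-3, c=1


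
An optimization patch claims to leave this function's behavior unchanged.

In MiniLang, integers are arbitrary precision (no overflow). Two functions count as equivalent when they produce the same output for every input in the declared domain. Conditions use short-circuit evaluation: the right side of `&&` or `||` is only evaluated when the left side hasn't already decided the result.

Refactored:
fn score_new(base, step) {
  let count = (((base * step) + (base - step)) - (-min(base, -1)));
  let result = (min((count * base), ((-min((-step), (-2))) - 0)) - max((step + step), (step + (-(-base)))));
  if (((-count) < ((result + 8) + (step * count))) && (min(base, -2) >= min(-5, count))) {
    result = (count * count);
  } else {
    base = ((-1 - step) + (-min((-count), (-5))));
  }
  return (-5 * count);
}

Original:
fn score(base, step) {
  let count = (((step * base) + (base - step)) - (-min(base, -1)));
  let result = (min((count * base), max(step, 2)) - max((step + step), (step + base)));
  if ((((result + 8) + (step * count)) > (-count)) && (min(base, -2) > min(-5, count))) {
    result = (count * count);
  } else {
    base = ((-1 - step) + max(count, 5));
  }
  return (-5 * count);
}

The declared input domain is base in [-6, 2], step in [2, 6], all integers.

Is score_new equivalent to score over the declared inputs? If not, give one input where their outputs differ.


The suspicious edit (`(min(base, -2) > min(-5, count))` became `(min(base, -2) >= min(-5, count))`) never changes the result for any input inside the declared domain; all 45 inputs agree.
verdict: equivalent


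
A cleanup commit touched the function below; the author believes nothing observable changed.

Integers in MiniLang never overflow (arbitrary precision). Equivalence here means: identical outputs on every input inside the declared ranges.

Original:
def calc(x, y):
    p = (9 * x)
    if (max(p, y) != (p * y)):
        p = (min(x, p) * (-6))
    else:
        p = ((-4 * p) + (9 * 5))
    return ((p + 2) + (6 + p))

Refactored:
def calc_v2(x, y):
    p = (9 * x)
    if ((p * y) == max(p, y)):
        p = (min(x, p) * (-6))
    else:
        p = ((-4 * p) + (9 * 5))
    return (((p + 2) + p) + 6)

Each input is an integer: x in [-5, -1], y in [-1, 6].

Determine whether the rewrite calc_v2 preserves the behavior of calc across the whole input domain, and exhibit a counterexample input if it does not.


Consider the input x=-5, y=-1.
calc: p = -45; (max(p, y) != (p * y)) -> true; p = 270; return 548
calc_v2: p = -45; ((p * y) == max(p, y)) -> false; p = 225; return 458
548 != 458, so the rewrite changes behavior.
verdict: not equivalent; witness: x=-5, y=-1


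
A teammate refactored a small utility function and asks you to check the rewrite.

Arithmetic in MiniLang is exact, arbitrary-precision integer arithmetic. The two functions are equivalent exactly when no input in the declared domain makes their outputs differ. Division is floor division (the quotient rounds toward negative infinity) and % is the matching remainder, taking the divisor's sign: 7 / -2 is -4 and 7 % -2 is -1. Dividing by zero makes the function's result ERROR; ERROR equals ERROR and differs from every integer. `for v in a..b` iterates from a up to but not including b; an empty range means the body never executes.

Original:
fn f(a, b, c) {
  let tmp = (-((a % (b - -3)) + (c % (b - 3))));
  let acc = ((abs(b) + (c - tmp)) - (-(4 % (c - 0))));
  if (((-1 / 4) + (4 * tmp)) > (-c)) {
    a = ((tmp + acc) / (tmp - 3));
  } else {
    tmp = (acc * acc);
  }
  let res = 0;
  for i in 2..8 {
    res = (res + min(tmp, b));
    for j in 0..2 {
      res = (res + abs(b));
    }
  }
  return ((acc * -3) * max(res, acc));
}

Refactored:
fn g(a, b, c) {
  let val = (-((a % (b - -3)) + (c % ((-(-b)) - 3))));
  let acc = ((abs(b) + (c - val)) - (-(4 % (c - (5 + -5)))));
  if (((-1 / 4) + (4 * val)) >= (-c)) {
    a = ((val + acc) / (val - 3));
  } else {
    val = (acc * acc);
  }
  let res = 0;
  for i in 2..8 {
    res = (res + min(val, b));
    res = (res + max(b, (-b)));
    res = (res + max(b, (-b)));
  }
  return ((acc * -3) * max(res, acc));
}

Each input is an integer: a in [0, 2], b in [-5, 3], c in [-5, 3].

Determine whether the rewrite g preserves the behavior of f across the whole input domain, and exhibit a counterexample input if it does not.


Not equivalent: a=0, b=2, c=1 separates them (-324 vs -216).
f: tmp := 0 | acc := 3 | (((-1 / 4) + (4 * tmp)) > (-c)): false | tmp := 9 | res := 0 | iter i=2: | res := 2 | iter j=0: | res := 4 | iter j=1: | res := 6 | iter i=3: | res := 8 | iter j=0: | res := 10 | iter j=1: | res := 12 | iter i=4: | res := 14 | iter j=0: | res := 16 | iter j=1: | res := 18 | iter i=5: | res := 20 | iter j=0: | res := 22 | iter j=1: | res := 24 | iter i=6: | res := 26 | iter j=0: | res := 28 | iter j=1: | res := 30 | iter i=7: | res := 32 | iter j=0: | res := 34 | iter j=1: | res := 36 | result -324
g: val := 0 | acc := 3 | (((-1 / 4) + (4 * val)) >= (-c)): true | a := -1 | res := 0 | iter i=2: | res := 0 | res := 2 | res := 4 | iter i=3: | res := 4 | res := 6 | res := 8 | iter i=4: | res := 8 | res := 10 | res := 12 | iter i=5: | res := 12 | res := 14 | res := 16 | iter i=6: | res := 16 | res := 18 | res := 20 | iter i=7: | res := 20 | res := 22 | res := 24 | result -216
verdict: not equivalent; witness: a=0, b=2, c=1
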